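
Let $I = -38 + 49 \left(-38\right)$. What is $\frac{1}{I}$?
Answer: $- \frac{1}{1900} \approx -0.00052632$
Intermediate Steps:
$I = -1900$ ($I = -38 - 1862 = -1900$)
$\frac{1}{I} = \frac{1}{-1900} = - \frac{1}{1900}$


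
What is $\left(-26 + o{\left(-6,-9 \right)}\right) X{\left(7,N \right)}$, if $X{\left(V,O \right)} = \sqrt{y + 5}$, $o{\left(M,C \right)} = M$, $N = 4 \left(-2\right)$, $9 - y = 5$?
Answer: $-96$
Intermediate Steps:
$y = 4$ ($y = 9 - 5 = 4$)
$N = -8$
$X{\left(V,O \right)} = 3$ ($X{\left(V,O \right)} = \sqrt{4 + 5} = \sqrt{9} = 3$)
$\left(-26 + o{\left(-6,-9 \right)}\right) X{\left(7,N \right)} = \left(-26 - 6\right) 3 = \left(-32\right) 3 = -96$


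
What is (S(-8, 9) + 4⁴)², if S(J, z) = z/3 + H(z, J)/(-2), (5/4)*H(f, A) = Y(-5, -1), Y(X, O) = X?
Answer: 68121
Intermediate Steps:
H(f, A) = -4 (H(f, A) = (⅘)*(-5) = -4)
S(J, z) = 2 + z/3 (S(J, z) = z/3 - 4/(-2) = z*(⅓) - 4*(-½) = z/3 + 2 = 2 + z/3)
(S(-8, 9) + 4⁴)² = ((2 + (⅓)*9) + 4⁴)² = ((2 + 3) + 256)² = (5 + 256)² = 261² = 68121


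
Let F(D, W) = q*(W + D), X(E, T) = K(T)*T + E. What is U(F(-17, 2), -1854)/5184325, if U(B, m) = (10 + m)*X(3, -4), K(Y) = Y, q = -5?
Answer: -35036/5184325 ≈ -0.0067581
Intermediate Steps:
X(E, T) = E + T**2 (X(E, T) = T*T + E = T**2 + E = E + T**2)
F(D, W) = -5*D - 5*W (F(D, W) = -5*(W + D) = -5*(D + W) = -5*D - 5*W)
U(B, m) = 190 + 19*m (U(B, m) = (10 + m)*(3 + (-4)**2) = (10 + m)*(3 + 16) = (10 + m)*19 = 190 + 19*m)
U(F(-17, 2), -1854)/5184325 = (190 + 19*(-1854))/5184325 = (190 - 35226)*(1/5184325) = -35036*1/5184325 = -35036/5184325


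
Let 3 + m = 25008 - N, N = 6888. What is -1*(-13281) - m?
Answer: -4836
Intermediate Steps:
m = 18117 (m = -3 + (25008 - 1*6888) = -3 + (25008 - 6888) = -3 + 18120 = 18117)
-1*(-13281) - m = -1*(-13281) - 1*18117 = 13281 - 18117 = -4836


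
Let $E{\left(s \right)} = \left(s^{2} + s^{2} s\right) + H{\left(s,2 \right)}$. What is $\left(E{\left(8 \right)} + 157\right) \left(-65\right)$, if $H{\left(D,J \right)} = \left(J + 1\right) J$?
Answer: $-48035$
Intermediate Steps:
$H{\left(D,J \right)} = J \left(1 + J\right)$ ($H{\left(D,J \right)} = \left(1 + J\right) J = J \left(1 + J\right)$)
$E{\left(s \right)} = 6 + s^{2} + s^{3}$ ($E{\left(s \right)} = \left(s^{2} + s^{2} s\right) + 2 \left(1 + 2\right) = \left(s^{2} + s^{3}\right) + 2 \cdot 3 = \left(s^{2} + s^{3}\right) + 6 = 6 + s^{2} + s^{3}$)
$\left(E{\left(8 \right)} + 157\right) \left(-65\right) = \left(\left(6 + 8^{2} + 8^{3}\right) + 157\right) \left(-65\right) = \left(\left(6 + 64 + 512\right) + 157\right) \left(-65\right) = \left(582 + 157\right) \left(-65\right) = 739 \left(-65\right) = -48035$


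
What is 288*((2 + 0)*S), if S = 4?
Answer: 2304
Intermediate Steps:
288*((2 + 0)*S) = 288*((2 + 0)*4) = 288*(2*4) = 288*8 = 2304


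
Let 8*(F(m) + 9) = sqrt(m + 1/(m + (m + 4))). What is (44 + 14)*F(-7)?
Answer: -522 + 29*I*sqrt(710)/40 ≈ -522.0 + 19.318*I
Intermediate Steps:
F(m) = -9 + sqrt(m + 1/(4 + 2*m))/8 (F(m) = -9 + sqrt(m + 1/(m + (m + 4)))/8 = -9 + sqrt(m + 1/(m + (4 + m)))/8 = -9 + sqrt(m + 1/(4 + 2*m))/8)
(44 + 14)*F(-7) = (44 + 14)*(-9 + sqrt(2/(2 - 7) + 4*(-7))/16) = 58*(-9 + sqrt(2/(-5) - 28)/16) = 58*(-9 + sqrt(2*(-1/5) - 28)/16) = 58*(-9 + sqrt(-2/5 - 28)/16) = 58*(-9 + sqrt(-142/5)/16) = 58*(-9 + (I*sqrt(710)/5)/16) = 58*(-9 + I*sqrt(710)/80) = -522 + 29*I*sqrt(710)/40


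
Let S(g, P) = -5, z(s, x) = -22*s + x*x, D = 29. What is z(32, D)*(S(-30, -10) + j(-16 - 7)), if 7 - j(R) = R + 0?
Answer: 3425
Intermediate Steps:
z(s, x) = x² - 22*s (z(s, x) = -22*s + x² = x² - 22*s)
j(R) = 7 - R (j(R) = 7 - (R + 0) = 7 - R)
z(32, D)*(S(-30, -10) + j(-16 - 7)) = (29² - 22*32)*(-5 + (7 - (-16 - 7))) = (841 - 704)*(-5 + (7 - 1*(-23))) = 137*(-5 + (7 + 23)) = 137*(-5 + 30) = 137*25 = 3425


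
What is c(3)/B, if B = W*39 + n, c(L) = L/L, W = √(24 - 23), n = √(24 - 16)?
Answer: 39/1513 - 2*√2/1513 ≈ 0.023907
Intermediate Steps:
n = 2*√2 (n = √8 = 2*√2 ≈ 2.8284)
W = 1 (W = √1 = 1)
c(L) = 1
B = 39 + 2*√2 (B = 1*39 + 2*√2 = 39 + 2*√2 ≈ 41.828)
c(3)/B = 1/(39 + 2*√2)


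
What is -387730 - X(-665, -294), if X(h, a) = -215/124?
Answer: -48078305/124 ≈ -3.8773e+5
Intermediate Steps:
X(h, a) = -215/124 (X(h, a) = -215*1/124 = -215/124)
-387730 - X(-665, -294) = -387730 - 1*(-215/124) = -387730 + 215/124 = -48078305/124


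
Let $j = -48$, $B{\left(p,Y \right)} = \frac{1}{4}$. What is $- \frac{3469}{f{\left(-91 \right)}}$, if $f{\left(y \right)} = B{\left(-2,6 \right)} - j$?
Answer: $- \frac{13876}{193} \approx -71.896$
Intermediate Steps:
$B{\left(p,Y \right)} = \frac{1}{4}$
$f{\left(y \right)} = \frac{193}{4}$ ($f{\left(y \right)} = \frac{1}{4} - -48 = \frac{1}{4} + 48 = \frac{193}{4}$)
$- \frac{3469}{f{\left(-91 \right)}} = - \frac{3469}{\frac{193}{4}} = \left(-3469\right) \frac{4}{193} = - \frac{13876}{193}$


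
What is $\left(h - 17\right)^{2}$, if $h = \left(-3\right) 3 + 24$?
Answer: $4$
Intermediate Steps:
$h = 15$ ($h = -9 + 24 = 15$)
$\left(h - 17\right)^{2} = \left(15 - 17\right)^{2} = \left(-2\right)^{2} = 4$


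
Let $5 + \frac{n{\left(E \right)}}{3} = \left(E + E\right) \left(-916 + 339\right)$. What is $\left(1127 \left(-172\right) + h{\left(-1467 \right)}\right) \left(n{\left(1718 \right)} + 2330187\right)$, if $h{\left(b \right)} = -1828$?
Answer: $707852069568$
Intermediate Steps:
$n{\left(E \right)} = -15 - 3462 E$ ($n{\left(E \right)} = -15 + 3 \left(E + E\right) \left(-916 + 339\right) = -15 + 3 \cdot 2 E \left(-577\right) = -15 + 3 \left(- 1154 E\right) = -15 - 3462 E$)
$\left(1127 \left(-172\right) + h{\left(-1467 \right)}\right) \left(n{\left(1718 \right)} + 2330187\right) = \left(1127 \left(-172\right) - 1828\right) \left(\left(-15 - 5947716\right) + 2330187\right) = \left(-193844 - 1828\right) \left(\left(-15 - 5947716\right) + 2330187\right) = - 195672 \left(-5947731 + 2330187\right) = \left(-195672\right) \left(-3617544\right) = 707852069568$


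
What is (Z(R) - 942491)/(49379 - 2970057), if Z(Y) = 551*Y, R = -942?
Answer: 1461533/2920678 ≈ 0.50041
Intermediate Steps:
(Z(R) - 942491)/(49379 - 2970057) = (551*(-942) - 942491)/(49379 - 2970057) = (-519042 - 942491)/(-2920678) = -1461533*(-1/2920678) = 1461533/2920678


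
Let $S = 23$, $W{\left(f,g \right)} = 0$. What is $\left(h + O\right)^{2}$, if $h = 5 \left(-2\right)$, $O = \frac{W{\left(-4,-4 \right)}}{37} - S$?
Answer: $1089$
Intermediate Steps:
$O = -23$ ($O = \frac{0}{37} - 23 = 0 \cdot \frac{1}{37} - 23 = 0 - 23 = -23$)
$h = -10$
$\left(h + O\right)^{2} = \left(-10 - 23\right)^{2} = \left(-33\right)^{2} = 1089$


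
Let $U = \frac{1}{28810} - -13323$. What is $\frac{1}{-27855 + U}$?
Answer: $- \frac{28810}{418666919} \approx -6.8814 \cdot 10^{-5}$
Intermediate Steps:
$U = \frac{383835631}{28810}$ ($U = \frac{1}{28810} + 13323 = \frac{383835631}{28810} \approx 13323.0$)
$\frac{1}{-27855 + U} = \frac{1}{-27855 + \frac{383835631}{28810}} = \frac{1}{- \frac{418666919}{28810}} = - \frac{28810}{418666919}$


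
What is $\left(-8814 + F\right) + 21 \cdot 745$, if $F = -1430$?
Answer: $5401$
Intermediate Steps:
$\left(-8814 + F\right) + 21 \cdot 745 = \left(-8814 - 1430\right) + 21 \cdot 745 = -10244 + 15645 = 5401$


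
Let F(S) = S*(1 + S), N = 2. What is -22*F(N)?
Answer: -132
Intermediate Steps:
-22*F(N) = -44*(1 + 2) = -44*3 = -22*6 = -132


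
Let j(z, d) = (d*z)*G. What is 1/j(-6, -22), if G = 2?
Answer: 1/264 ≈ 0.0037879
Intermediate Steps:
j(z, d) = 2*d*z (j(z, d) = (d*z)*2 = 2*d*z)
1/j(-6, -22) = 1/(2*(-22)*(-6)) = 1/264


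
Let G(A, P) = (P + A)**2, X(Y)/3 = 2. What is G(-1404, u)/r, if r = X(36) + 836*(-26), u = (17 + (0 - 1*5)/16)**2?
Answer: -16604355645/284819456 ≈ -58.298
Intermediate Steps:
X(Y) = 6 (X(Y) = 3*2 = 6)
u = 71289/256 (u = (17 + (0 - 5)*(1/16))**2 = (17 - 5*1/16)**2 = (17 - 5/16)**2 = (267/16)**2 = 71289/256 ≈ 278.47)
G(A, P) = (A + P)**2
r = -21730 (r = 6 + 836*(-26) = 6 - 21736 = -21730)
G(-1404, u)/r = (-1404 + 71289/256)**2/(-21730) = (-288135/256)**2*(-1/21730) = (83021778225/65536)*(-1/21730) = -16604355645/284819456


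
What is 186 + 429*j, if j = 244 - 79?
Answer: 70971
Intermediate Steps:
j = 165
186 + 429*j = 186 + 429*165 = 186 + 70785 = 70971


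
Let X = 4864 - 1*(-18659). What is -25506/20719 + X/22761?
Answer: -31056343/157195053 ≈ -0.19757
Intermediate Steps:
X = 23523 (X = 4864 + 18659 = 23523)
-25506/20719 + X/22761 = -25506/20719 + 23523/22761 = -25506*1/20719 + 23523*(1/22761) = -25506/20719 + 7841/7587 = -31056343/157195053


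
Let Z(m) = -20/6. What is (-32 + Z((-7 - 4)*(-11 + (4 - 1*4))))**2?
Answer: 11236/9 ≈ 1248.4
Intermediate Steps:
Z(m) = -10/3 (Z(m) = -20*1/6 = -10/3)
(-32 + Z((-7 - 4)*(-11 + (4 - 1*4))))**2 = (-32 - 10/3)**2 = (-106/3)**2 = 11236/9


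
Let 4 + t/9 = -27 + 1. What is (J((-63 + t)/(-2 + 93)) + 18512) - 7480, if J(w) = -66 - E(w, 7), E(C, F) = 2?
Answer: 10964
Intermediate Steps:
t = -270 (t = -36 + 9*(-27 + 1) = -36 + 9*(-26) = -36 - 234 = -270)
J(w) = -68 (J(w) = -66 - 1*2 = -66 - 2 = -68)
(J((-63 + t)/(-2 + 93)) + 18512) - 7480 = (-68 + 18512) - 7480 = 18444 - 7480 = 10964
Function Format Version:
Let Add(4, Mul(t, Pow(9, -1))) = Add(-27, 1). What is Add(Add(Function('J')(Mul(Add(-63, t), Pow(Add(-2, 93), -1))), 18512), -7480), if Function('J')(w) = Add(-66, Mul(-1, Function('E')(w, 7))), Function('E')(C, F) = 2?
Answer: 10964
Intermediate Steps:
t = -270 (t = Add(-36, Mul(9, Add(-27, 1))) = Add(-36, Mul(9, -26)) = Add(-36, -234) = -270)
Function('J')(w) = -68 (Function('J')(w) = Add(-66, Mul(-1, 2)) = Add(-66, -2) = -68)
Add(Add(Function('J')(Mul(Add(-63, t), Pow(Add(-2, 93), -1))), 18512), -7480) = Add(Add(-68, 18512), -7480) = Add(18444, -7480) = 10964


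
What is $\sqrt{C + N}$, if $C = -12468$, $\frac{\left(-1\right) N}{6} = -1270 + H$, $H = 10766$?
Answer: $6 i \sqrt{1929} \approx 263.52 i$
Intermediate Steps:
$N = -56976$ ($N = - 6 \left(-1270 + 10766\right) = \left(-6\right) 9496 = -56976$)
$\sqrt{C + N} = \sqrt{-12468 - 56976} = \sqrt{-69444} = 6 i \sqrt{1929}$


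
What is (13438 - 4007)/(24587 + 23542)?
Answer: 9431/48129 ≈ 0.19595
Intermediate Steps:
(13438 - 4007)/(24587 + 23542) = 9431/48129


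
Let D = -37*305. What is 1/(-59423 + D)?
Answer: -1/70708 ≈ -1.4143e-5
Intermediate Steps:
D = -11285
1/(-59423 + D) = 1/(-59423 - 11285) = 1/(-70708) = -1/70708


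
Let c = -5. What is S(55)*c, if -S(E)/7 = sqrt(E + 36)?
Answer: 35*sqrt(91) ≈ 333.88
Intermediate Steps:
S(E) = -7*sqrt(36 + E) (S(E) = -7*sqrt(E + 36) = -7*sqrt(36 + E))
S(55)*c = -7*sqrt(36 + 55)*(-5) = -7*sqrt(91)*(-5) = 35*sqrt(91)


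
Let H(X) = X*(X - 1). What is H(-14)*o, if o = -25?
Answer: -5250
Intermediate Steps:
H(X) = X*(-1 + X)
H(-14)*o = -14*(-1 - 14)*(-25) = -14*(-15)*(-25) = 210*(-25) = -5250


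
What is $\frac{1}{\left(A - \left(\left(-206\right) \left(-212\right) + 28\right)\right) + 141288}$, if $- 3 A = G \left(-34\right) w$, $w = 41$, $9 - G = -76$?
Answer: $\frac{3}{411254} \approx 7.2948 \cdot 10^{-6}$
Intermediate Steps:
$G = 85$ ($G = 9 - -76 = 9 + 76 = 85$)
$A = \frac{118490}{3}$ ($A = - \frac{85 \left(-34\right) 41}{3} = - \frac{\left(-2890\right) 41}{3} = \left(- \frac{1}{3}\right) \left(-118490\right) = \frac{118490}{3} \approx 39497.0$)
$\frac{1}{\left(A - \left(\left(-206\right) \left(-212\right) + 28\right)\right) + 141288} = \frac{1}{\left(\frac{118490}{3} - \left(\left(-206\right) \left(-212\right) + 28\right)\right) + 141288} = \frac{1}{\left(\frac{118490}{3} - \left(43672 + 28\right)\right) + 141288} = \frac{1}{\left(\frac{118490}{3} - 43700\right) + 141288} = \frac{1}{- \frac{12610}{3} + 141288} = \frac{1}{\frac{411254}{3}} = \frac{3}{411254}$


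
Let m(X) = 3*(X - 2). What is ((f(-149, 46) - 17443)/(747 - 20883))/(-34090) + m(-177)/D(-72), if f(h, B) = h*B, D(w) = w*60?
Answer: 73117321/588373920 ≈ 0.12427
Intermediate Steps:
D(w) = 60*w
f(h, B) = B*h
m(X) = -6 + 3*X (m(X) = 3*(-2 + X) = -6 + 3*X)
((f(-149, 46) - 17443)/(747 - 20883))/(-34090) + m(-177)/D(-72) = ((46*(-149) - 17443)/(747 - 20883))/(-34090) + (-6 + 3*(-177))/((60*(-72))) = ((-6854 - 17443)/(-20136))*(-1/34090) + (-6 - 531)/(-4320) = -24297*(-1/20136)*(-1/34090) - 537*(-1/4320) = (8099/6712)*(-1/34090) + 179/1440 = -1157/32687440 + 179/1440 = 73117321/588373920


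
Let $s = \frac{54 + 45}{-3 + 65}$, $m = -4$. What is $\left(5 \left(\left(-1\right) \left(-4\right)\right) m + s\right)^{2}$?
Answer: $\frac{23629321}{3844} \approx 6147.1$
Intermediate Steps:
$s = \frac{99}{62} \approx 1.5968$
$\left(5 \left(\left(-1\right) \left(-4\right)\right) m + s\right)^{2} = \left(5 \left(\left(-1\right) \left(-4\right)\right) \left(-4\right) + \frac{99}{62}\right)^{2} = \left(5 \cdot 4 \left(-4\right) + \frac{99}{62}\right)^{2} = \left(20 \left(-4\right) + \frac{99}{62}\right)^{2} = \left(-80 + \frac{99}{62}\right)^{2} = \left(- \frac{4861}{62}\right)^{2} = \frac{23629321}{3844}$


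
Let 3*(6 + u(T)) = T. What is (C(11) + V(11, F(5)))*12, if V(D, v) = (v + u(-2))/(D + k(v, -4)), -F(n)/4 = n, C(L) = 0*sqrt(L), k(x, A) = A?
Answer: -320/7 ≈ -45.714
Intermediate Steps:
C(L) = 0
F(n) = -4*n
u(T) = -6 + T/3
V(D, v) = (-20/3 + v)/(-4 + D) (V(D, v) = (v + (-6 + (1/3)*(-2)))/(D - 4) = (v + (-6 - 2/3))/(-4 + D) = (v - 20/3)/(-4 + D) = (-20/3 + v)/(-4 + D))
(C(11) + V(11, F(5)))*12 = (0 + (-20/3 - 4*5)/(-4 + 11))*12 = (0 + (-20/3 - 20)/7)*12 = (0 + (1/7)*(-80/3))*12 = (0 - 80/21)*12 = -80/21*12 = -320/7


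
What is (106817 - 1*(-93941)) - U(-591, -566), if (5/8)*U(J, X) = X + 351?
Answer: 201102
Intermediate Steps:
U(J, X) = 2808/5 + 8*X/5 (U(J, X) = 8*(X + 351)/5 = 8*(351 + X)/5 = 2808/5 + 8*X/5)
(106817 - 1*(-93941)) - U(-591, -566) = (106817 - 1*(-93941)) - (2808/5 + (8/5)*(-566)) = (106817 + 93941) - (2808/5 - 4528/5) = 200758 - 1*(-344) = 200758 + 344 = 201102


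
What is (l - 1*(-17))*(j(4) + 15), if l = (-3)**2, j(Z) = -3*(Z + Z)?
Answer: -234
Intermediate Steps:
j(Z) = -6*Z
l = 9
(l - 1*(-17))*(j(4) + 15) = (9 - 1*(-17))*(-6*4 + 15) = (9 + 17)*(-24 + 15) = 26*(-9) = -234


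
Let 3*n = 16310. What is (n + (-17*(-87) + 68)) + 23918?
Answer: 92705/3 ≈ 30902.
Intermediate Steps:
n = 16310/3 (n = (⅓)*16310 = 16310/3 ≈ 5436.7)
(n + (-17*(-87) + 68)) + 23918 = (16310/3 + (-17*(-87) + 68)) + 23918 = (16310/3 + (1479 + 68)) + 23918 = (16310/3 + 1547) + 23918 = 20951/3 + 23918 = 92705/3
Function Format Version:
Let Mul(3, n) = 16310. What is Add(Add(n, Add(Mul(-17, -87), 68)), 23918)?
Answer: Rational(92705, 3) ≈ 30902.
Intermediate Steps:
n = Rational(16310, 3) (n = Mul(Rational(1, 3), 16310) = Rational(16310, 3) ≈ 5436.7)
Add(Add(n, Add(Mul(-17, -87), 68)), 23918) = Add(Add(Rational(16310, 3), Add(Mul(-17, -87), 68)), 23918) = Add(Add(Rational(16310, 3), Add(1479, 68)), 23918) = Add(Add(Rational(16310, 3), 1547), 23918) = Add(Rational(20951, 3), 23918) = Rational(92705, 3)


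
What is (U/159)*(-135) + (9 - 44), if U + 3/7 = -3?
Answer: -11905/371 ≈ -32.089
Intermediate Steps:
U = -24/7 (U = -3/7 - 3 = -24/7 ≈ -3.4286)
(U/159)*(-135) + (9 - 44) = -24/7/159*(-135) + (9 - 44) = -24/7*1/159*(-135) - 35 = -8/371*(-135) - 35 = 1080/371 - 35 = -11905/371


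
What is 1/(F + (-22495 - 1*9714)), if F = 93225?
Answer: 1/61016 ≈ 1.6389e-5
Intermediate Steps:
1/(F + (-22495 - 1*9714)) = 1/(93225 + (-22495 - 1*9714)) = 1/(93225 + (-22495 - 9714)) = 1/(93225 - 32209) = 1/61016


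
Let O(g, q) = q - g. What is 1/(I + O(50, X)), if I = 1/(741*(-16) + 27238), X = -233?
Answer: -15382/4353105 ≈ -0.0035336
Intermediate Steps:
I = 1/15382 (I = 1/(-11856 + 27238) = 1/15382 ≈ 6.5011e-5)
1/(I + O(50, X)) = 1/(1/15382 + (-233 - 1*50)) = 1/(1/15382 + (-233 - 50)) = 1/(1/15382 - 283) = 1/(-4353105/15382) = -15382/4353105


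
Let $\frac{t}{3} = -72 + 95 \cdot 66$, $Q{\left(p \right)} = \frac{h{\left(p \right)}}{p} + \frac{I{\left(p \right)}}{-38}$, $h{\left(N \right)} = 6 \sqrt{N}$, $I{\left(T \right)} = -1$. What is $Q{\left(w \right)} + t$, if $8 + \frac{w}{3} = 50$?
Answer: $\frac{706573}{38} + \frac{\sqrt{14}}{7} \approx 18595.0$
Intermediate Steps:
$w = 126$ ($w = -24 + 3 \cdot 50 = -24 + 150 = 126$)
$Q{\left(p \right)} = \frac{1}{38} + \frac{6}{\sqrt{p}}$ ($Q{\left(p \right)} = \frac{6 \sqrt{p}}{p} - \frac{1}{-38} = \frac{6}{\sqrt{p}} - - \frac{1}{38} = \frac{6}{\sqrt{p}} + \frac{1}{38} = \frac{1}{38} + \frac{6}{\sqrt{p}}$)
$t = 18594$ ($t = 3 \left(-72 + 95 \cdot 66\right) = 3 \left(-72 + 6270\right) = 3 \cdot 6198 = 18594$)
$Q{\left(w \right)} + t = \left(\frac{1}{38} + \frac{6}{3 \sqrt{14}}\right) + 18594 = \left(\frac{1}{38} + 6 \frac{\sqrt{14}}{42}\right) + 18594 = \left(\frac{1}{38} + \frac{\sqrt{14}}{7}\right) + 18594 = \frac{706573}{38} + \frac{\sqrt{14}}{7}$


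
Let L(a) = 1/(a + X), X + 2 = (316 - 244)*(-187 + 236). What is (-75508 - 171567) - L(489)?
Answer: -992006126/4015 ≈ -2.4708e+5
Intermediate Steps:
X = 3526 (X = -2 + (316 - 244)*(-187 + 236) = -2 + 72*49 = -2 + 3528 = 3526)
L(a) = 1/(3526 + a) (L(a) = 1/(a + 3526) = 1/(3526 + a))
(-75508 - 171567) - L(489) = (-75508 - 171567) - 1/(3526 + 489) = -247075 - 1/4015 = -992006126/4015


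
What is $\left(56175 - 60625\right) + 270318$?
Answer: $265868$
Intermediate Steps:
$\left(56175 - 60625\right) + 270318 = -4450 + 270318 = 265868$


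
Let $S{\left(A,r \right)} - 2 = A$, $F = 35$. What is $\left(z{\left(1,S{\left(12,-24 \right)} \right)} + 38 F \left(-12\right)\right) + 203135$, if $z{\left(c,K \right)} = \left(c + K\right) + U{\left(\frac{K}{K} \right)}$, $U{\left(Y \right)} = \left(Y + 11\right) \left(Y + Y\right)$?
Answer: $187214$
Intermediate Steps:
$S{\left(A,r \right)} = 2 + A$
$U{\left(Y \right)} = 2 Y \left(11 + Y\right)$ ($U{\left(Y \right)} = \left(11 + Y\right) 2 Y = 2 Y \left(11 + Y\right)$)
$z{\left(c,K \right)} = 24 + K + c$ ($z{\left(c,K \right)} = \left(c + K\right) + 2 \frac{K}{K} \left(11 + \frac{K}{K}\right) = \left(K + c\right) + 2 \cdot 1 \left(11 + 1\right) = \left(K + c\right) + 2 \cdot 1 \cdot 12 = \left(K + c\right) + 24 = 24 + K + c$)
$\left(z{\left(1,S{\left(12,-24 \right)} \right)} + 38 F \left(-12\right)\right) + 203135 = \left(\left(24 + \left(2 + 12\right) + 1\right) + 38 \cdot 35 \left(-12\right)\right) + 203135 = \left(\left(24 + 14 + 1\right) + 1330 \left(-12\right)\right) + 203135 = \left(39 - 15960\right) + 203135 = -15921 + 203135 = 187214$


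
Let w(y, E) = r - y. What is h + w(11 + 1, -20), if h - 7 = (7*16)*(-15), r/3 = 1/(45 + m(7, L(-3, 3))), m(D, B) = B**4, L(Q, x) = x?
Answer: -70769/42 ≈ -1685.0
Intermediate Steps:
r = 1/42 (r = 3/(45 + 3**4) = 3/(45 + 81) = 3/126 = 3*(1/126) = 1/42 ≈ 0.023810)
w(y, E) = 1/42 - y
h = -1673 (h = 7 + (7*16)*(-15) = 7 + 112*(-15) = 7 - 1680 = -1673)
h + w(11 + 1, -20) = -1673 + (1/42 - (11 + 1)) = -1673 + (1/42 - 1*12) = -1673 + (1/42 - 12) = -1673 - 503/42 = -70769/42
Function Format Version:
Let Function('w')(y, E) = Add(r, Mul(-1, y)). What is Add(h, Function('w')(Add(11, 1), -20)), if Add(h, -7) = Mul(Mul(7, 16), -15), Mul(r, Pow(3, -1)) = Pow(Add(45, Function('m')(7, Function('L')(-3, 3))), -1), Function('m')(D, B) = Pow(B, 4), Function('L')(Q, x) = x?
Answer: Rational(-70769, 42) ≈ -1685.0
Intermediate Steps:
r = Rational(1, 42) (r = Mul(3, Pow(Add(45, Pow(3, 4)), -1)) = Mul(3, Pow(Add(45, 81), -1)) = Mul(3, Pow(126, -1)) = Mul(3, Rational(1, 126)) = Rational(1, 42) ≈ 0.023810)
Function('w')(y, E) = Add(Rational(1, 42), Mul(-1, y))
h = -1673 (h = Add(7, Mul(Mul(7, 16), -15)) = Add(7, Mul(112, -15)) = Add(7, -1680) = -1673)
Add(h, Function('w')(Add(11, 1), -20)) = Add(-1673, Add(Rational(1, 42), Mul(-1, Add(11, 1)))) = Add(-1673, Add(Rational(1, 42), Mul(-1, 12))) = Add(-1673, Add(Rational(1, 42), -12)) = Add(-1673, Rational(-503, 42)) = Rational(-70769, 42)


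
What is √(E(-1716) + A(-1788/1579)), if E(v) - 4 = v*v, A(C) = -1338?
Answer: √2943322 ≈ 1715.6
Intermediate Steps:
E(v) = 4 + v² (E(v) = 4 + v*v = 4 + v²)
√(E(-1716) + A(-1788/1579)) = √((4 + (-1716)²) - 1338) = √((4 + 2944656) - 1338) = √(2944660 - 1338) = √2943322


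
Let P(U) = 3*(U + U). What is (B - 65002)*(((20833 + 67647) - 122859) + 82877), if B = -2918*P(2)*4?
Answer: -9945290868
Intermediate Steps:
P(U) = 6*U (P(U) = 3*(2*U) = 6*U)
B = -140064 (B = -2918*6*2*4 = -35016*4 = -2918*48 = -140064)
(B - 65002)*(((20833 + 67647) - 122859) + 82877) = (-140064 - 65002)*(((20833 + 67647) - 122859) + 82877) = -205066*((88480 - 122859) + 82877) = -205066*(-34379 + 82877) = -205066*48498 = -9945290868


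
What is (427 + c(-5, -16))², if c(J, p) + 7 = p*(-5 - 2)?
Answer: 283024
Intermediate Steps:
c(J, p) = -7 - 7*p (c(J, p) = -7 + p*(-5 - 2) = -7 + p*(-7) = -7 - 7*p)
(427 + c(-5, -16))² = (427 + (-7 - 7*(-16)))² = (427 + (-7 + 112))² = (427 + 105)² = 532² = 283024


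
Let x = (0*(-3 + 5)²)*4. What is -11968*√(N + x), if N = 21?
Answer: -11968*√21 ≈ -54844.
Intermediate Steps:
x = 0 (x = (0*2²)*4 = (0*4)*4 = 0*4 = 0)
-11968*√(N + x) = -11968*√(21 + 0) = -11968*√21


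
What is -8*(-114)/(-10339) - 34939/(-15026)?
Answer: 347530609/155353814 ≈ 2.2370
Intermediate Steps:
-8*(-114)/(-10339) - 34939/(-15026) = 912*(-1/10339) - 34939*(-1/15026) = -912/10339 + 34939/15026 = 347530609/155353814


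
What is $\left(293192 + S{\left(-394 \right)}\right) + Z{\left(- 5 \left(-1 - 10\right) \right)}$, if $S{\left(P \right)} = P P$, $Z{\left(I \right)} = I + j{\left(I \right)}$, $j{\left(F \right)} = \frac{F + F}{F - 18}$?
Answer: $\frac{16593981}{37} \approx 4.4849 \cdot 10^{5}$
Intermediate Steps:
$j{\left(F \right)} = \frac{2 F}{-18 + F}$
$Z{\left(I \right)} = I + \frac{2 I}{-18 + I}$
$S{\left(P \right)} = P^{2}$
$\left(293192 + S{\left(-394 \right)}\right) + Z{\left(- 5 \left(-1 - 10\right) \right)} = \left(293192 + \left(-394\right)^{2}\right) + \frac{- 5 \left(-1 - 10\right) \left(-16 - 5 \left(-1 - 10\right)\right)}{-18 - 5 \left(-1 - 10\right)} = \left(293192 + 155236\right) + \frac{\left(-5\right) \left(-11\right) \left(-16 - -55\right)}{-18 - -55} = 448428 + \frac{55 \left(-16 + 55\right)}{-18 + 55} = 448428 + 55 \cdot \frac{1}{37} \cdot 39 = 448428 + \frac{2145}{37} = \frac{16593981}{37}$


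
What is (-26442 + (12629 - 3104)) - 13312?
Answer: -30229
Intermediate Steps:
(-26442 + (12629 - 3104)) - 13312 = (-26442 + 9525) - 13312 = -16917 - 13312 = -30229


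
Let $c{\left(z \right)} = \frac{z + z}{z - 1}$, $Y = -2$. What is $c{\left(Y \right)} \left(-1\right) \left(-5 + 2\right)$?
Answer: $4$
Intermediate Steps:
$c{\left(z \right)} = \frac{2 z}{-1 + z}$
$c{\left(Y \right)} \left(-1\right) \left(-5 + 2\right) = 2 \left(-2\right) \frac{1}{-1 - 2} \left(-1\right) \left(-5 + 2\right) = 2 \left(-2\right) \frac{1}{-3} \left(-1\right) \left(-3\right) = 2 \left(-2\right) \left(- \frac{1}{3}\right) \left(-1\right) \left(-3\right) = \frac{4}{3} \left(-1\right) \left(-3\right) = \left(- \frac{4}{3}\right) \left(-3\right) = 4$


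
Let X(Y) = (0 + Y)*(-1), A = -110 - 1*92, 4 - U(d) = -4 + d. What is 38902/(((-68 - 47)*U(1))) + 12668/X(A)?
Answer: 1169768/81305 ≈ 14.387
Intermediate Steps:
U(d) = 8 - d (U(d) = 4 - (-4 + d) = 4 + (4 - d) = 8 - d)
A = -202 (A = -110 - 92 = -202)
X(Y) = -Y (X(Y) = Y*(-1) = -Y)
38902/(((-68 - 47)*U(1))) + 12668/X(A) = 38902/(((-68 - 47)*(8 - 1*1))) + 12668/((-1*(-202))) = 38902/((-115*(8 - 1))) + 12668/202 = 38902/((-115*7)) + 12668*(1/202) = 38902/(-805) + 6334/101 = 38902*(-1/805) + 6334/101 = -38902/805 + 6334/101 = 1169768/81305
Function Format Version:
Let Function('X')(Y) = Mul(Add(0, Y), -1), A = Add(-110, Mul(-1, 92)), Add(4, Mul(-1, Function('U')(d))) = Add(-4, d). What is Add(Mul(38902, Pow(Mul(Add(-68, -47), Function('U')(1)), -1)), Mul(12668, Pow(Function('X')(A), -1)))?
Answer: Rational(1169768, 81305) ≈ 14.387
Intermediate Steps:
Function('U')(d) = Add(8, Mul(-1, d)) (Function('U')(d) = Add(4, Mul(-1, Add(-4, d))) = Add(4, Add(4, Mul(-1, d))) = Add(8, Mul(-1, d)))
A = -202 (A = Add(-110, -92) = -202)
Function('X')(Y) = Mul(-1, Y) (Function('X')(Y) = Mul(Y, -1) = Mul(-1, Y))
Add(Mul(38902, Pow(Mul(Add(-68, -47), Function('U')(1)), -1)), Mul(12668, Pow(Function('X')(A), -1))) = Add(Mul(38902, Pow(Mul(Add(-68, -47), Add(8, Mul(-1, 1))), -1)), Mul(12668, Pow(Mul(-1, -202), -1))) = Add(Mul(38902, Pow(Mul(-115, Add(8, -1)), -1)), Mul(12668, Pow(202, -1))) = Add(Mul(38902, Pow(Mul(-115, 7), -1)), Mul(12668, Rational(1, 202))) = Add(Mul(38902, Pow(-805, -1)), Rational(6334, 101)) = Add(Mul(38902, Rational(-1, 805)), Rational(6334, 101)) = Add(Rational(-38902, 805), Rational(6334, 101)) = Rational(1169768, 81305)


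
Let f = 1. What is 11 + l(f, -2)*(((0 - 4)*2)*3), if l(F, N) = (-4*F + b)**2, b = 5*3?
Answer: -2893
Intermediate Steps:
b = 15
l(F, N) = (15 - 4*F)**2 (l(F, N) = (-4*F + 15)**2 = (15 - 4*F)**2)
11 + l(f, -2)*(((0 - 4)*2)*3) = 11 + (-15 + 4*1)**2*(((0 - 4)*2)*3) = 11 + (-15 + 4)**2*(-4*2*3) = 11 + (-11)**2*(-8*3) = 11 + 121*(-24) = 11 - 2904 = -2893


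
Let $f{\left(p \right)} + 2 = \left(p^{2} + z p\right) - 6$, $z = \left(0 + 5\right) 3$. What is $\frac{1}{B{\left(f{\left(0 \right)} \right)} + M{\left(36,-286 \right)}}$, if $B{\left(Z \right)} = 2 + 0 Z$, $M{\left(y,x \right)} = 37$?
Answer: $\frac{1}{39} \approx 0.025641$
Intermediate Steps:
$z = 15$ ($z = 5 \cdot 3 = 15$)
$f{\left(p \right)} = -8 + p^{2} + 15 p$ ($f{\left(p \right)} = -2 - \left(6 - p^{2} - 15 p\right) = -2 + \left(-6 + p^{2} + 15 p\right) = -8 + p^{2} + 15 p$)
$B{\left(Z \right)} = 2$ ($B{\left(Z \right)} = 2 + 0 = 2$)
$\frac{1}{B{\left(f{\left(0 \right)} \right)} + M{\left(36,-286 \right)}} = \frac{1}{2 + 37} = \frac{1}{39}$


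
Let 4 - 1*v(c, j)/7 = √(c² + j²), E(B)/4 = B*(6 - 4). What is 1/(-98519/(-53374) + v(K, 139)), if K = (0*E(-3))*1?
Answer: -53374/50339911 ≈ -0.0010603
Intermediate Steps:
E(B) = 8*B (E(B) = 4*(B*(6 - 4)) = 4*(B*2) = 4*(2*B) = 8*B)
K = 0 (K = (0*(8*(-3)))*1 = (0*(-24))*1 = 0*1 = 0)
v(c, j) = 28 - 7*√(c² + j²)
1/(-98519/(-53374) + v(K, 139)) = 1/(-98519/(-53374) + (28 - 7*√(0² + 139²))) = 1/(-98519*(-1/53374) + (28 - 7*√(0 + 19321))) = 1/(98519/53374 + (28 - 7*√19321)) = 1/(98519/53374 + (28 - 7*139)) = 1/(98519/53374 + (28 - 973)) = 1/(98519/53374 - 945) = 1/(-50339911/53374) = -53374/50339911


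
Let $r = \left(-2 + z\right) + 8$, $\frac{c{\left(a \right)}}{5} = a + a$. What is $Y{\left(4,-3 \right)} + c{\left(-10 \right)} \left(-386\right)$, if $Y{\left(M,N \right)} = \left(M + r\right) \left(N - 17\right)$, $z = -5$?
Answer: $38500$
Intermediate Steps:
$c{\left(a \right)} = 10 a$ ($c{\left(a \right)} = 5 \left(a + a\right) = 5 \cdot 2 a = 10 a$)
$r = 1$ ($r = \left(-2 - 5\right) + 8 = -7 + 8 = 1$)
$Y{\left(M,N \right)} = \left(1 + M\right) \left(-17 + N\right)$ ($Y{\left(M,N \right)} = \left(M + 1\right) \left(N - 17\right) = \left(1 + M\right) \left(-17 + N\right)$)
$Y{\left(4,-3 \right)} + c{\left(-10 \right)} \left(-386\right) = \left(-17 - 3 - 68 + 4 \left(-3\right)\right) + 10 \left(-10\right) \left(-386\right) = \left(-17 - 3 - 68 - 12\right) - -38600 = -100 + 38600 = 38500$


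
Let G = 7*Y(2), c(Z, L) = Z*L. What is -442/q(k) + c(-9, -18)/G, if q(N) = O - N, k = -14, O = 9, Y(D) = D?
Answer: -1231/161 ≈ -7.6460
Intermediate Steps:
c(Z, L) = L*Z
q(N) = 9 - N
G = 14 (G = 7*2 = 14)
-442/q(k) + c(-9, -18)/G = -442/(9 - 1*(-14)) - 18*(-9)/14 = -442/(9 + 14) + 162*(1/14) = -442/23 + 81/7 = -1231/161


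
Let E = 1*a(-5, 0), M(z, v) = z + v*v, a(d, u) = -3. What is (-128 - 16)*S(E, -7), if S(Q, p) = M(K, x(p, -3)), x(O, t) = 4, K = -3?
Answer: -1872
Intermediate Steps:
M(z, v) = z + v²
E = -3 (E = 1*(-3) = -3)
S(Q, p) = 13 (S(Q, p) = -3 + 4² = -3 + 16 = 13)
(-128 - 16)*S(E, -7) = (-128 - 16)*13 = -144*13 = -1872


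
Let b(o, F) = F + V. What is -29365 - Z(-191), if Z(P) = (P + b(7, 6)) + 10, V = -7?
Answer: -29183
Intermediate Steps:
b(o, F) = -7 + F (b(o, F) = F - 7 = -7 + F)
Z(P) = 9 + P (Z(P) = (P + (-7 + 6)) + 10 = (P - 1) + 10 = (-1 + P) + 10 = 9 + P)
-29365 - Z(-191) = -29365 - (9 - 191) = -29365 - 1*(-182) = -29365 + 182 = -29183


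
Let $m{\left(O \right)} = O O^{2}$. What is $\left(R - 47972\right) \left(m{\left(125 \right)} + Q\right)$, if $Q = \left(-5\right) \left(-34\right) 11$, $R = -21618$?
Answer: $-136048102050$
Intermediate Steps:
$m{\left(O \right)} = O^{3}$
$Q = 1870$ ($Q = 170 \cdot 11 = 1870$)
$\left(R - 47972\right) \left(m{\left(125 \right)} + Q\right) = \left(-21618 - 47972\right) \left(125^{3} + 1870\right) = - 69590 \left(1953125 + 1870\right) = \left(-69590\right) 1954995 = -136048102050$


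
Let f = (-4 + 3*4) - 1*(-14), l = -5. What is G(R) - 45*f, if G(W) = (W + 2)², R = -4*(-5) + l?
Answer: -701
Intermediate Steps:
R = 15 (R = -4*(-5) - 5 = 20 - 5 = 15)
G(W) = (2 + W)²
f = 22 (f = (-4 + 12) + 14 = 8 + 14 = 22)
G(R) - 45*f = (2 + 15)² - 45*22 = 17² - 990 = 289 - 990 = -701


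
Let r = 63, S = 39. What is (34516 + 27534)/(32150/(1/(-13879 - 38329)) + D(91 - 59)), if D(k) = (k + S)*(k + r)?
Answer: -12410/335696091 ≈ -3.6968e-5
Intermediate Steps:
D(k) = (39 + k)*(63 + k) (D(k) = (k + 39)*(k + 63) = (39 + k)*(63 + k))
(34516 + 27534)/(32150/(1/(-13879 - 38329)) + D(91 - 59)) = (34516 + 27534)/(32150/(1/(-13879 - 38329)) + (2457 + (91 - 59)² + 102*(91 - 59))) = 62050/(32150/(1/(-52208)) + (2457 + 32² + 102*32)) = 62050/(32150/(-1/52208) + (2457 + 1024 + 3264)) = 62050/(32150*(-52208) + 6745) = 62050/(-1678487200 + 6745) = 62050/(-1678480455) = 62050*(-1/1678480455) = -12410/335696091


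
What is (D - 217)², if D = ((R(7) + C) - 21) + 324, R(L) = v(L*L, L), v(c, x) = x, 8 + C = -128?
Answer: 1849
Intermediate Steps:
C = -136 (C = -8 - 128 = -136)
R(L) = L
D = 174 (D = ((7 - 136) - 21) + 324 = (-129 - 21) + 324 = -150 + 324 = 174)
(D - 217)² = (174 - 217)² = (-43)² = 1849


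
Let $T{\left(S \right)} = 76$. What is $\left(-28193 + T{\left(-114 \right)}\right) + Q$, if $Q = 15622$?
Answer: $-12495$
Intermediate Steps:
$\left(-28193 + T{\left(-114 \right)}\right) + Q = \left(-28193 + 76\right) + 15622 = -28117 + 15622 = -12495$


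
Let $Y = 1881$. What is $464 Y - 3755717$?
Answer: $-2882933$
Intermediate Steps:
$464 Y - 3755717 = 464 \cdot 1881 - 3755717 = 872784 - 3755717 = -2882933$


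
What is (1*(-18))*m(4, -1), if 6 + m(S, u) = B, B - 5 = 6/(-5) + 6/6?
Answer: 108/5 ≈ 21.600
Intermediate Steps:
B = 24/5 (B = 5 + (6/(-5) + 6/6) = 5 + (6*(-⅕) + 6*(⅙)) = 5 + (-6/5 + 1) = 5 - ⅕ = 24/5 ≈ 4.8000)
m(S, u) = -6/5 (m(S, u) = -6 + 24/5 = -6/5)
(1*(-18))*m(4, -1) = (1*(-18))*(-6/5) = -18*(-6/5) = 108/5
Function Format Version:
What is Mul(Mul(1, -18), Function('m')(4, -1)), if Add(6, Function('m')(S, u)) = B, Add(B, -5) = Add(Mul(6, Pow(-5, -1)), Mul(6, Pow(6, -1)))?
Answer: Rational(108, 5) ≈ 21.600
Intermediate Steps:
B = Rational(24, 5) (B = Add(5, Add(Mul(6, Pow(-5, -1)), Mul(6, Pow(6, -1)))) = Add(5, Add(Mul(6, Rational(-1, 5)), Mul(6, Rational(1, 6)))) = Add(5, Add(Rational(-6, 5), 1)) = Add(5, Rational(-1, 5)) = Rational(24, 5) ≈ 4.8000)
Function('m')(S, u) = Rational(-6, 5) (Function('m')(S, u) = Add(-6, Rational(24, 5)) = Rational(-6, 5))
Mul(Mul(1, -18), Function('m')(4, -1)) = Mul(Mul(1, -18), Rational(-6, 5)) = Mul(-18, Rational(-6, 5)) = Rational(108, 5)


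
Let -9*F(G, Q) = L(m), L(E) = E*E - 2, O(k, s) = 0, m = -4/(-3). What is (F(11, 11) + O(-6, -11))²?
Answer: 4/6561 ≈ 0.00060966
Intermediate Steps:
m = 4/3 (m = -4*(-⅓) = 4/3 ≈ 1.3333)
L(E) = -2 + E² (L(E) = E² - 2 = -2 + E²)
F(G, Q) = 2/81 (F(G, Q) = -(-2 + (4/3)²)/9 = -(-2 + 16/9)/9 = -⅑*(-2/9) = 2/81)
(F(11, 11) + O(-6, -11))² = (2/81 + 0)² = (2/81)² = 4/6561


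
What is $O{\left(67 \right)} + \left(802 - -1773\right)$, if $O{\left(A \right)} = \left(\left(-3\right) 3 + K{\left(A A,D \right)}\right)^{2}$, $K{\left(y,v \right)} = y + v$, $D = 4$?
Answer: $20108831$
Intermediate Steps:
$K{\left(y,v \right)} = v + y$
$O{\left(A \right)} = \left(-5 + A^{2}\right)^{2}$ ($O{\left(A \right)} = \left(\left(-3\right) 3 + \left(4 + A A\right)\right)^{2} = \left(-9 + \left(4 + A^{2}\right)\right)^{2} = \left(-5 + A^{2}\right)^{2}$)
$O{\left(67 \right)} + \left(802 - -1773\right) = \left(-5 + 67^{2}\right)^{2} + \left(802 - -1773\right) = \left(-5 + 4489\right)^{2} + \left(802 + 1773\right) = 4484^{2} + 2575 = 20106256 + 2575 = 20108831$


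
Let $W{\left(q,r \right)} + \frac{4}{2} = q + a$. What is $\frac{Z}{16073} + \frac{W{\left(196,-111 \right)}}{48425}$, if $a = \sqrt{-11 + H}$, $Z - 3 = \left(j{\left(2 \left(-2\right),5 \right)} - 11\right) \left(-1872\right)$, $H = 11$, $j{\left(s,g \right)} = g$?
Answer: $\frac{547173037}{778335025} \approx 0.703$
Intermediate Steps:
$Z = 11235$ ($Z = 3 + \left(5 - 11\right) \left(-1872\right) = 3 - -11232 = 3 + 11232 = 11235$)
$a = 0$ ($a = \sqrt{-11 + 11} = \sqrt{0} = 0$)
$W{\left(q,r \right)} = -2 + q$ ($W{\left(q,r \right)} = -2 + \left(q + 0\right) = -2 + q$)
$\frac{Z}{16073} + \frac{W{\left(196,-111 \right)}}{48425} = \frac{11235}{16073} + \frac{-2 + 196}{48425} = 11235 \cdot \frac{1}{16073} + 194 \cdot \frac{1}{48425} = \frac{11235}{16073} + \frac{194}{48425} = \frac{547173037}{778335025}$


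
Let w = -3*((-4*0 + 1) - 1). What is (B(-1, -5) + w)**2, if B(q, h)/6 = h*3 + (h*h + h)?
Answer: 900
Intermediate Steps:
w = 0 (w = -3*((0 + 1) - 1) = -3*(1 - 1) = -3*0 = 0)
B(q, h) = 6*h**2 + 24*h (B(q, h) = 6*(h*3 + (h*h + h)) = 6*(3*h + (h**2 + h)) = 6*(3*h + (h + h**2)) = 6*(h**2 + 4*h) = 6*h**2 + 24*h)
(B(-1, -5) + w)**2 = (6*(-5)*(4 - 5) + 0)**2 = (6*(-5)*(-1) + 0)**2 = (30 + 0)**2 = 30**2 = 900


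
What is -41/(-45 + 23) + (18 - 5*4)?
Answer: -3/22 ≈ -0.13636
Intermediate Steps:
-41/(-45 + 23) + (18 - 5*4) = -41/(-22) + (18 - 20) = -1/22*(-41) - 2 = 41/22 - 2 = -3/22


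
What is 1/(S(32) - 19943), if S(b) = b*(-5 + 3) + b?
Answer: -1/19975 ≈ -5.0063e-5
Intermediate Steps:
S(b) = -b (S(b) = b*(-2) + b = -2*b + b = -b)
1/(S(32) - 19943) = 1/(-1*32 - 19943) = 1/(-32 - 19943) = 1/(-19975) = -1/19975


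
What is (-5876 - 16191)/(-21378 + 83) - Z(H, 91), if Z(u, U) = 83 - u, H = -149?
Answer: -4918373/21295 ≈ -230.96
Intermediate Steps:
(-5876 - 16191)/(-21378 + 83) - Z(H, 91) = (-5876 - 16191)/(-21378 + 83) - (83 - 1*(-149)) = -22067/(-21295) - (83 + 149) = -22067*(-1/21295) - 1*232 = 22067/21295 - 232 = -4918373/21295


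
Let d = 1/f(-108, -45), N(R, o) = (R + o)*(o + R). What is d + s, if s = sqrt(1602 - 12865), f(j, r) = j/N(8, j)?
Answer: -2500/27 + I*sqrt(11263) ≈ -92.593 + 106.13*I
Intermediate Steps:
N(R, o) = (R + o)**2 (N(R, o) = (R + o)*(R + o) = (R + o)**2)
f(j, r) = j/(8 + j)**2 (f(j, r) = j/((8 + j)**2) = j/(8 + j)**2)
d = -2500/27 (d = 1/(-108/(8 - 108)**2) = 1/(-108/(-100)**2) = 1/(-108*1/10000) = 1/(-27/2500) = -2500/27 ≈ -92.593)
s = I*sqrt(11263) (s = sqrt(-11263) = I*sqrt(11263) ≈ 106.13*I)
d + s = -2500/27 + I*sqrt(11263)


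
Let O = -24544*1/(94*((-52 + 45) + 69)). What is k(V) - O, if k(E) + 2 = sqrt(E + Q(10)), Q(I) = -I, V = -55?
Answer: 3222/1457 + I*sqrt(65) ≈ 2.2114 + 8.0623*I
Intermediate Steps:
O = -6136/1457 (O = -24544*1/(94*(-7 + 69)) = -24544/(62*94) = -24544/5828 = -24544*1/5828 = -6136/1457 ≈ -4.2114)
k(E) = -2 + sqrt(-10 + E) (k(E) = -2 + sqrt(E - 1*10) = -2 + sqrt(E - 10) = -2 + sqrt(-10 + E))
k(V) - O = (-2 + sqrt(-10 - 55)) - 1*(-6136/1457) = (-2 + sqrt(-65)) + 6136/1457 = (-2 + I*sqrt(65)) + 6136/1457 = 3222/1457 + I*sqrt(65)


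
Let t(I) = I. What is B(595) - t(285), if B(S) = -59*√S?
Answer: -285 - 59*√595 ≈ -1724.2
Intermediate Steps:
B(595) - t(285) = -59*√595 - 1*285 = -59*√595 - 285 = -285 - 59*√595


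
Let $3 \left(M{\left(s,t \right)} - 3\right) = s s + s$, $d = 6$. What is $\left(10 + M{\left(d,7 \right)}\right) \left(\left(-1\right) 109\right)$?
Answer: $-2943$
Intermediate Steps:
$M{\left(s,t \right)} = 3 + \frac{s}{3} + \frac{s^{2}}{3}$ ($M{\left(s,t \right)} = 3 + \frac{s s + s}{3} = 3 + \frac{s^{2} + s}{3} = 3 + \frac{s + s^{2}}{3} = 3 + \left(\frac{s}{3} + \frac{s^{2}}{3}\right) = 3 + \frac{s}{3} + \frac{s^{2}}{3}$)
$\left(10 + M{\left(d,7 \right)}\right) \left(\left(-1\right) 109\right) = \left(10 + \left(3 + \frac{1}{3} \cdot 6 + \frac{6^{2}}{3}\right)\right) \left(\left(-1\right) 109\right) = \left(10 + \left(3 + 2 + \frac{1}{3} \cdot 36\right)\right) \left(-109\right) = \left(10 + \left(3 + 2 + 12\right)\right) \left(-109\right) = \left(10 + 17\right) \left(-109\right) = 27 \left(-109\right) = -2943$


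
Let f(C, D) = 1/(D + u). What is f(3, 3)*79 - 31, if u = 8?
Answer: -262/11 ≈ -23.818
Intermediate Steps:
f(C, D) = 1/(8 + D) (f(C, D) = 1/(D + 8) = 1/(8 + D))
f(3, 3)*79 - 31 = 79/(8 + 3) - 31 = 79/11 - 31 = -262/11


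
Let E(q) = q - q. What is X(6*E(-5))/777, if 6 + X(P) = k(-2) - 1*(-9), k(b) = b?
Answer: 1/777 ≈ 0.0012870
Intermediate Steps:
E(q) = 0
X(P) = 1 (X(P) = -6 + (-2 - 1*(-9)) = -6 + (-2 + 9) = -6 + 7 = 1)
X(6*E(-5))/777 = 1/777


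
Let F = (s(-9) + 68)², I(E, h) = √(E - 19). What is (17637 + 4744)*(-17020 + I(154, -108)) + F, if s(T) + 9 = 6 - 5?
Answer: -380921020 + 67143*√15 ≈ -3.8066e+8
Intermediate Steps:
I(E, h) = √(-19 + E)
s(T) = -8 (s(T) = -9 + (6 - 5) = -9 + 1 = -8)
F = 3600 (F = (-8 + 68)² = 60² = 3600)
(17637 + 4744)*(-17020 + I(154, -108)) + F = (17637 + 4744)*(-17020 + √(-19 + 154)) + 3600 = 22381*(-17020 + √135) + 3600 = 22381*(-17020 + 3*√15) + 3600 = (-380924620 + 67143*√15) + 3600 = -380921020 + 67143*√15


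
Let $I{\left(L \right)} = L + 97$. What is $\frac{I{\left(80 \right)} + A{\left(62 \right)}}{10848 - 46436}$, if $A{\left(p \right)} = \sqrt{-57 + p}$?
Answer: $- \frac{177}{35588} - \frac{\sqrt{5}}{35588} \approx -0.0050364$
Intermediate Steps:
$I{\left(L \right)} = 97 + L$
$\frac{I{\left(80 \right)} + A{\left(62 \right)}}{10848 - 46436} = \frac{\left(97 + 80\right) + \sqrt{-57 + 62}}{10848 - 46436} = \frac{177 + \sqrt{5}}{-35588} = \left(177 + \sqrt{5}\right) \left(- \frac{1}{35588}\right) = - \frac{177}{35588} - \frac{\sqrt{5}}{35588}$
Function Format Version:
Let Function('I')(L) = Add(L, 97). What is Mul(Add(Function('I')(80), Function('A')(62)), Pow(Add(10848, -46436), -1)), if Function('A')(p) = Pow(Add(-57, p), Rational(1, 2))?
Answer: Add(Rational(-177, 35588), Mul(Rational(-1, 35588), Pow(5, Rational(1, 2)))) ≈ -0.0050364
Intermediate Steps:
Function('I')(L) = Add(97, L)
Mul(Add(Function('I')(80), Function('A')(62)), Pow(Add(10848, -46436), -1)) = Mul(Add(Add(97, 80), Pow(Add(-57, 62), Rational(1, 2))), Pow(Add(10848, -46436), -1)) = Mul(Add(177, Pow(5, Rational(1, 2))), Pow(-35588, -1)) = Mul(Add(177, Pow(5, Rational(1, 2))), Rational(-1, 35588)) = Add(Rational(-177, 35588), Mul(Rational(-1, 35588), Pow(5, Rational(1, 2))))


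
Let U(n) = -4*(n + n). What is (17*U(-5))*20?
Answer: 13600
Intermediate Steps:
U(n) = -8*n
(17*U(-5))*20 = (17*(-8*(-5)))*20 = (17*40)*20 = 680*20 = 13600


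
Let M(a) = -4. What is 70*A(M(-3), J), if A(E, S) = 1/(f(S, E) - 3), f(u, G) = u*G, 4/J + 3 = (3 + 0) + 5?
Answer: -350/31 ≈ -11.290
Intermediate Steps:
J = ⅘ (J = 4/(-3 + ((3 + 0) + 5)) = 4/(-3 + (3 + 5)) = 4/(-3 + 8) = 4/5 = 4*(⅕) = ⅘ ≈ 0.80000)
f(u, G) = G*u
A(E, S) = 1/(-3 + E*S) (A(E, S) = 1/(E*S - 3) = 1/(-3 + E*S))
70*A(M(-3), J) = 70/(-3 - 4*⅘) = 70/(-3 - 16/5) = 70/(-31/5) = 70*(-5/31) = -350/31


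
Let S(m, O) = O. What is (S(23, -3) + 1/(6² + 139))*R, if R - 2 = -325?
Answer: 169252/175 ≈ 967.15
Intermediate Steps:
R = -323 (R = 2 - 325 = -323)
(S(23, -3) + 1/(6² + 139))*R = (-3 + 1/(6² + 139))*(-323) = (-3 + 1/(36 + 139))*(-323) = (-3 + 1/175)*(-323) = -524/175*(-323) = 169252/175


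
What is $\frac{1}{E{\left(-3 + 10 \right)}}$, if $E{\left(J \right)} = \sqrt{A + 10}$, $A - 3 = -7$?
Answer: $\frac{\sqrt{6}}{6} \approx 0.40825$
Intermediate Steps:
$A = -4$ ($A = 3 - 7 = -4$)
$E{\left(J \right)} = \sqrt{6}$ ($E{\left(J \right)} = \sqrt{-4 + 10} = \sqrt{6}$)
$\frac{1}{E{\left(-3 + 10 \right)}} = \frac{1}{\sqrt{6}} = \frac{\sqrt{6}}{6}$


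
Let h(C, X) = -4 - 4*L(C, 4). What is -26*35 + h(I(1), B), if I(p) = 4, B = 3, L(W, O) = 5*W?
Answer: -994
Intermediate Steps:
h(C, X) = -4 - 20*C
-26*35 + h(I(1), B) = -26*35 + (-4 - 20*4) = -910 + (-4 - 80) = -910 - 84 = -994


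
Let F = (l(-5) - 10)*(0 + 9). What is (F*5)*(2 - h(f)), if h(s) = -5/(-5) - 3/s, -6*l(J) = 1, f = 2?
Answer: -4575/4 ≈ -1143.8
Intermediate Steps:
l(J) = -1/6 (l(J) = -1/6*1 = -1/6)
h(s) = 1 - 3/s (h(s) = -5*(-1/5) - 3/s = 1 - 3/s)
F = -183/2 (F = (-1/6 - 10)*(0 + 9) = -61/6*9 = -183/2 ≈ -91.500)
(F*5)*(2 - h(f)) = (-183/2*5)*(2 - (-3 + 2)/2) = -915*(2 - (-1)/2)/2 = -915*(2 - 1*(-1/2))/2 = -915*(2 + 1/2)/2 = -915/2*5/2 = -4575/4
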